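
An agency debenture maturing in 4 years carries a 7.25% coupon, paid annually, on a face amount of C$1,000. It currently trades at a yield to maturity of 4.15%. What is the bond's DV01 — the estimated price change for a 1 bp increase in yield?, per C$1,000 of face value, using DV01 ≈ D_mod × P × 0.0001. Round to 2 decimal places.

Periodic yield y = 0.0415.
  t   CF        PV=CF/(1+0.0415)^t    t·PV
  1        72.50        69.6111        69.6111
  2        72.50        66.8374       133.6748
  3        72.50        64.1742       192.5225
  4     1,072.50       911.5074     3,646.0296
  Σ                  1,112.1301     4,041.8380
P = 1,112.1301; D_Mac = 3.63432 yrs; D_mod = 3.48951 yrs.
DV01 ≈ 3.48951 × 1,112.1301 × 0.0001 = 0.388079.

C$0.39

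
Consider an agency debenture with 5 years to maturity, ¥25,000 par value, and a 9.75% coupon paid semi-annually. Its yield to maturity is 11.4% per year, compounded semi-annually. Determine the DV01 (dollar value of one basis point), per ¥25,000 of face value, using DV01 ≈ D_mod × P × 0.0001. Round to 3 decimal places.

¥8.965

Periodic yield y = 0.057.
  t   CF        PV=CF/(1+0.057)^t    t·PV
  1     1,218.75     1,153.0274     1,153.0274
  2     1,218.75     1,090.8490     2,181.6981
  3     1,218.75     1,032.0237     3,096.0711
  4     1,218.75       976.3706     3,905.4823
  5     1,218.75       923.7186     4,618.5930
  6     1,218.75       873.9060     5,243.4358
  7     1,218.75       826.7795     5,787.4567
  8     1,218.75       782.1945     6,257.5556
  9     1,218.75       740.0137     6,660.1230
  10   26,218.75    15,061.2879   150,612.8787
  Σ                 23,460.1708   189,516.3218
P = 23,460.1708; D_Mac = 8.07822 half-year periods = 4.03911 yrs; D_mod = 3.82129 yrs.
DV01 ≈ 3.82129 × 23,460.1708 × 0.0001 = 8.964821.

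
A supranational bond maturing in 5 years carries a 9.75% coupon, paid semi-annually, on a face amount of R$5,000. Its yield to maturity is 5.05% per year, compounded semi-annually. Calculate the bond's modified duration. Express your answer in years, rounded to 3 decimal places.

Periodic yield y = 0.02525. First find Macaulay duration:
  t   CF        PV=CF/(1+0.02525)^t    t·PV
  1       243.75       237.7469       237.7469
  2       243.75       231.8916       463.7833
  3       243.75       226.1806       678.5417
  4       243.75       220.6102       882.4406
  5       243.75       215.1769     1,075.8847
  6       243.75       209.8775     1,259.2652
  7       243.75       204.7086     1,432.9605
  8       243.75       199.6670     1,597.3364
  9       243.75       194.7496     1,752.7466
  10    5,243.75     4,086.4313    40,864.3127
  Σ                  6,027.0403    50,245.0186
P = 6,027.0403; Macaulay duration = 50,245.0186 / 6,027.0403 = 8.33660 half-year periods = 4.16830 years.
Modified duration = D_Mac / (1 + y) = 4.16830 / 1.02525 = 4.06564 years.

4.066 years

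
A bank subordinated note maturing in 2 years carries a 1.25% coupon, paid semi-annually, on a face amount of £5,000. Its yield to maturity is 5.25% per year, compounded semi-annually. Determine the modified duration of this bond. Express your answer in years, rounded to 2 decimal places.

1.93 years

Periodic yield y = 0.02625. First find Macaulay duration:
  t   CF        PV=CF/(1+0.02625)^t    t·PV
  1        31.25        30.4507        30.4507
  2        31.25        29.6718        59.3436
  3        31.25        28.9128        86.7385
  4     5,031.25     4,535.8973    18,143.5894
  Σ                  4,624.9326    18,320.1221
P = 4,624.9326; Macaulay duration = 18,320.1221 / 4,624.9326 = 3.96117 half-year periods = 1.98058 years.
Modified duration = D_Mac / (1 + y) = 1.98058 / 1.02625 = 1.92992 years.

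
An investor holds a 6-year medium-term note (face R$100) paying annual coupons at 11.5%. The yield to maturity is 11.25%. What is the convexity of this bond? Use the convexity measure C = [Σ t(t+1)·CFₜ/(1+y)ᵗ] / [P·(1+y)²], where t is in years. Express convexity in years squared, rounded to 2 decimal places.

23.98

With y = 0.1125:
  t   CF        PV=CF/(1+0.1125)^t    t·PV        t(t+1)·PV
  1        11.50        10.3371        10.3371          20.6742
  2        11.50         9.2918        18.5835          55.7505
  3        11.50         8.3521        25.0564         100.2257
  4        11.50         7.5075        30.0302         150.1508
  5        11.50         6.7484        33.7418         202.4506
  6       111.50        58.8132       352.8792       2,470.1541
  Σ                    101.0501       470.6281       2,999.4058
P = 101.0501.
Convexity = Σ t(t+1)·PV / [P·(1+y)²] = 2,999.4058 / (101.0501 × 1.237656) = 23.98273.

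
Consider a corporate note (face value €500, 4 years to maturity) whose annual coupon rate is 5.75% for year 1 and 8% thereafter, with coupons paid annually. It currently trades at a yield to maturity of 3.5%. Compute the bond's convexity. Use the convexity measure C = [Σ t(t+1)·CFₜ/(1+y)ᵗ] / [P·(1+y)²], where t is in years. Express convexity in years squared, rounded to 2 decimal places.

16.53

With y = 0.035:
  t   CF        PV=CF/(1+0.035)^t    t·PV        t(t+1)·PV
  1        28.75        27.7778        27.7778          55.5556
  2        40.00        37.3404        74.6809         224.0426
  3        40.00        36.0777       108.2331         432.9325
  4       540.00       470.5788     1,882.3152       9,411.5761
  Σ                    571.7747     2,093.0070      10,124.1067
P = 571.7747.
Convexity = Σ t(t+1)·PV / [P·(1+y)²] = 10,124.1067 / (571.7747 × 1.071225) = 16.52917.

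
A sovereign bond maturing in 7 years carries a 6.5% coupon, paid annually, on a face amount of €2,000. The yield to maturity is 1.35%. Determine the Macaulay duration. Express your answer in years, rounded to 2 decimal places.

Periodic yield y = 0.0135. Discount each cash flow and weight by its year:
  t   CF        PV=CF/(1+0.0135)^t    t·PV
  1       130.00       128.2684       128.2684
  2       130.00       126.5598       253.1196
  3       130.00       124.8740       374.6221
  4       130.00       123.2107       492.8427
  5       130.00       121.5695       607.8474
  6       130.00       119.9502       719.7010
  7     2,130.00     1,939.1586    13,574.1103
  Σ                  2,683.5911    16,150.5114
Price P = Σ PV = 2,683.5911.
Macaulay duration = Σ(t·PV) / P = 16,150.5114 / 2,683.5911 = 6.01825 years.

6.02 years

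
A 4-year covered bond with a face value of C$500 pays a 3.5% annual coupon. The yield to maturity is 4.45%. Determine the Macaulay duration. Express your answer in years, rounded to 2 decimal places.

3.80 years

Periodic yield y = 0.0445. Discount each cash flow and weight by its year:
  t   CF        PV=CF/(1+0.0445)^t    t·PV
  1        17.50        16.7544        16.7544
  2        17.50        16.0406        32.0812
  3        17.50        15.3572        46.0717
  4       517.50       434.7870     1,739.1481
  Σ                    482.9393     1,834.0554
Price P = Σ PV = 482.9393.
Macaulay duration = Σ(t·PV) / P = 1,834.0554 / 482.9393 = 3.79769 years.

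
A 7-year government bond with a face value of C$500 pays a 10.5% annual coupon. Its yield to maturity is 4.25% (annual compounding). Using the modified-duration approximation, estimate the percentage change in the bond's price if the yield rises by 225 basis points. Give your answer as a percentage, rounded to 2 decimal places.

Periodic yield y = 0.0425. Modified duration first:
  t   CF        PV=CF/(1+0.0425)^t    t·PV
  1        52.50        50.3597        50.3597
  2        52.50        48.3067        96.6134
  3        52.50        46.3373       139.0120
  4        52.50        44.4483       177.7932
  5        52.50        42.6362       213.1812
  6        52.50        40.8981       245.3885
  7       552.50       412.8572     2,890.0002
  Σ                    685.8435     3,812.3482
P = 685.8435; D_Mac = 5.55863 yrs; D_mod = 5.55863/(1+0.0425) = 5.33202 yrs.
ΔP/P ≈ -D_mod · Δy = -5.33202 × (+0.0225) = -0.119970 = -11.9970%.

-12.00%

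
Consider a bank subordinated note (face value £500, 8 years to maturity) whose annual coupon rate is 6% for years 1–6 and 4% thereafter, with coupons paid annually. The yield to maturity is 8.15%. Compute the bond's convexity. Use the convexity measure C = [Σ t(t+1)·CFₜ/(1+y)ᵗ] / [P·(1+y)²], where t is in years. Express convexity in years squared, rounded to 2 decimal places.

With y = 0.0815:
  t   CF        PV=CF/(1+0.0815)^t    t·PV        t(t+1)·PV
  1        30.00        27.7393        27.7393          55.4785
  2        30.00        25.6489        51.2977         153.8932
  3        30.00        23.7160        71.1480         284.5922
  4        30.00        21.9288        87.7153         438.5763
  5        30.00        20.2763       101.3815         608.2889
  6        30.00        18.7483       112.4899         787.4290
  7        20.00        11.5570        80.8989         647.1908
  8       520.00       277.8377     2,222.7015      20,004.3134
  Σ                    427.4522     2,755.3720      22,979.7623
P = 427.4522.
Convexity = Σ t(t+1)·PV / [P·(1+y)²] = 22,979.7623 / (427.4522 × 1.169642) = 45.96263.

45.96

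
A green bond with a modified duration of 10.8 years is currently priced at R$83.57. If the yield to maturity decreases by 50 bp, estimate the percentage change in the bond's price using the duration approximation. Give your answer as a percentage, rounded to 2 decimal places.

Duration approximation: ΔP/P ≈ -D_mod · Δy = -10.8 × (-0.005) = +0.054000.
As a percentage: +5.4000%.

+5.40%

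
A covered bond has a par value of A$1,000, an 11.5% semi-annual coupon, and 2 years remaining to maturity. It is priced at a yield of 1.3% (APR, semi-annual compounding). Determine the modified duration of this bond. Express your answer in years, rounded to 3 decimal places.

Periodic yield y = 0.0065. First find Macaulay duration:
  t   CF        PV=CF/(1+0.0065)^t    t·PV
  1        57.50        57.1287        57.1287
  2        57.50        56.7597       113.5195
  3        57.50        56.3932       169.1795
  4     1,057.50     1,030.4461     4,121.7842
  Σ                  1,200.7276     4,461.6118
P = 1,200.7276; Macaulay duration = 4,461.6118 / 1,200.7276 = 3.71576 half-year periods = 1.85788 years.
Modified duration = D_Mac / (1 + y) = 1.85788 / 1.0065 = 1.84588 years.

1.846 years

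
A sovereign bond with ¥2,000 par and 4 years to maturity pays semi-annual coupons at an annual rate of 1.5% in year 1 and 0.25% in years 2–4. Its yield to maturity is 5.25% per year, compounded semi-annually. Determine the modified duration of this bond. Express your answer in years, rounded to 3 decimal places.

3.833 years

Periodic yield y = 0.02625. First find Macaulay duration:
  t   CF        PV=CF/(1+0.02625)^t    t·PV
  1        15.00        14.6163        14.6163
  2        15.00        14.2425        28.4849
  3         2.50         2.3130         6.9391
  4         2.50         2.2539         9.0154
  5         2.50         2.1962        10.9811
  6         2.50         2.1400        12.8402
  7         2.50         2.0853        14.5971
  8     2,002.50     1,627.5981    13,020.7845
  Σ                  1,667.4453    13,118.2586
P = 1,667.4453; Macaulay duration = 13,118.2586 / 1,667.4453 = 7.86728 half-year periods = 3.93364 years.
Modified duration = D_Mac / (1 + y) = 3.93364 / 1.02625 = 3.83302 years.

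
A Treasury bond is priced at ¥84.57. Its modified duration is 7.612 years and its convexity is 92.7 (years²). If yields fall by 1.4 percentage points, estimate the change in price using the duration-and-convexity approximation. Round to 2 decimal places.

Duration effect: -D_mod·Δy = -7.612 × (-0.014) = +0.106568
Convexity effect: ½·C·(Δy)² = 0.5 × 92.7 × (-0.014)² = +0.0090846
ΔP/P ≈ +0.106568 + 0.0090846 = +0.1156526
ΔP ≈ 84.57 × (+0.1156526) = +9.780740382.

+¥9.78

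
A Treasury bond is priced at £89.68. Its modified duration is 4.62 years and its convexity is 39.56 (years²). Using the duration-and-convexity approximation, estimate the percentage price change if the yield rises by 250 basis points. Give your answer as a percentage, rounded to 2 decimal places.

Duration effect: -D_mod·Δy = -4.62 × (+0.025) = -0.115500
Convexity effect: ½·C·(Δy)² = 0.5 × 39.56 × (0.025)² = +0.0123625
ΔP/P ≈ -0.115500 + 0.0123625 = -0.1031375
= -10.31375%.

-10.31%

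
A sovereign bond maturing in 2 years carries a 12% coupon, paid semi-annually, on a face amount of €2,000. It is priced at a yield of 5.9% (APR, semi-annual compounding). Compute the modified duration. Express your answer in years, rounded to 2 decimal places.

1.79 years

Periodic yield y = 0.0295. First find Macaulay duration:
  t   CF        PV=CF/(1+0.0295)^t    t·PV
  1       120.00       116.5614       116.5614
  2       120.00       113.2214       226.4428
  3       120.00       109.9771       329.9312
  4     2,120.00     1,887.2544     7,549.0178
  Σ                  2,227.0144     8,221.9533
P = 2,227.0144; Macaulay duration = 8,221.9533 / 2,227.0144 = 3.69192 half-year periods = 1.84596 years.
Modified duration = D_Mac / (1 + y) = 1.84596 / 1.0295 = 1.79306 years.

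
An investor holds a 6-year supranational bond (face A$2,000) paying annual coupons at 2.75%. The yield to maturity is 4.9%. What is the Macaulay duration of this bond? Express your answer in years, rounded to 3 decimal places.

Periodic yield y = 0.049. Discount each cash flow and weight by its year:
  t   CF        PV=CF/(1+0.049)^t    t·PV
  1        55.00        52.4309        52.4309
  2        55.00        49.9818        99.9636
  3        55.00        47.6471       142.9412
  4        55.00        45.4214       181.6857
  5        55.00        43.2997       216.4987
  6     2,055.00     1,542.2646     9,253.5877
  Σ                  1,781.0455     9,947.1078
Price P = Σ PV = 1,781.0455.
Macaulay duration = Σ(t·PV) / P = 9,947.1078 / 1,781.0455 = 5.58498 years.

5.585 years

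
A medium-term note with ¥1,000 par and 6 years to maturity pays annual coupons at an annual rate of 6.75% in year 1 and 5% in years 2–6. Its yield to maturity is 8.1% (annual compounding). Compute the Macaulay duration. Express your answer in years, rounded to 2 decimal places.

Periodic yield y = 0.081. Discount each cash flow and weight by its year:
  t   CF        PV=CF/(1+0.081)^t    t·PV
  1        67.50        62.4422        62.4422
  2        50.00        42.7877        85.5753
  3        50.00        39.5816       118.7447
  4        50.00        36.6157       146.4628
  5        50.00        33.8721       169.3603
  6     1,050.00       658.0140     3,948.0840
  Σ                    873.3132     4,530.6692
Price P = Σ PV = 873.3132.
Macaulay duration = Σ(t·PV) / P = 4,530.6692 / 873.3132 = 5.18791 years.

5.19 years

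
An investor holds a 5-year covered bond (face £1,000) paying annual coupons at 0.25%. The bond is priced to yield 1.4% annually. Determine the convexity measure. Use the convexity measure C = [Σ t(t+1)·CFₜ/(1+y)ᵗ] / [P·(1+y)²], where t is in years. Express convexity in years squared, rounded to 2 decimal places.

With y = 0.014:
  t   CF        PV=CF/(1+0.014)^t    t·PV        t(t+1)·PV
  1         2.50         2.4655         2.4655           4.9310
  2         2.50         2.4314         4.8629          14.5887
  3         2.50         2.3979         7.1936          28.7745
  4         2.50         2.3648         9.4591          47.2953
  5     1,002.50       935.1787     4,675.8935      28,055.3610
  Σ                    944.8383     4,699.8745      28,150.9504
P = 944.8383.
Convexity = Σ t(t+1)·PV / [P·(1+y)²] = 28,150.9504 / (944.8383 × 1.028196) = 28.97742.

28.98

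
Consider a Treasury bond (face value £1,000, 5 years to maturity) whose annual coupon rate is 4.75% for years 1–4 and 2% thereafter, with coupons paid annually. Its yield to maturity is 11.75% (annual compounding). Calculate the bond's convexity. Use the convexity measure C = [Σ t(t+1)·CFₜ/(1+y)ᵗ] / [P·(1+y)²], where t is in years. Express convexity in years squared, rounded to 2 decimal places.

20.71

With y = 0.1175:
  t   CF        PV=CF/(1+0.1175)^t    t·PV        t(t+1)·PV
  1        47.50        42.5056        42.5056          85.0112
  2        47.50        38.0363        76.0726         228.2179
  3        47.50        34.0370       102.1109         408.4438
  4        47.50        30.4581       121.8326         609.1629
  5     1,020.00       585.2784     2,926.3921      17,558.3527
  Σ                    730.3155     3,268.9139      18,889.1885
P = 730.3155.
Convexity = Σ t(t+1)·PV / [P·(1+y)²] = 18,889.1885 / (730.3155 × 1.248806) = 20.71132.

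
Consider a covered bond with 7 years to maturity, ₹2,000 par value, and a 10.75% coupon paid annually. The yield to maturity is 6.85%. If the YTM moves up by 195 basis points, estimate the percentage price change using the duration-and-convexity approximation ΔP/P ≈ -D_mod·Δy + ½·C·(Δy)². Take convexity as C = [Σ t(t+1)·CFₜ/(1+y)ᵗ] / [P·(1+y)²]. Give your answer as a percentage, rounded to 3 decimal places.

-9.253%

With y = 0.0685:
  t   CF        PV=CF/(1+0.0685)^t    t·PV        t(t+1)·PV
  1       215.00       201.2167       201.2167         402.4333
  2       215.00       188.3169       376.6339       1,129.9017
  3       215.00       176.2442       528.7327       2,114.9306
  4       215.00       164.9455       659.7818       3,298.9091
  5       215.00       154.3710       771.8552       4,631.1312
  6       215.00       144.4745       866.8472       6,067.9304
  7     2,215.00     1,393.0030     9,751.0209      78,008.1668
  Σ                  2,422.5718    13,156.0883      95,653.4031
P = 2,422.5718; D_Mac = 5.43063 yrs; D_mod = 5.08248 yrs; C = 34.58396.
Duration effect: -5.08248 × (+0.0195) = -0.099108
Convexity effect: 0.5 × 34.58396 × (0.0195)² = +0.0065753
ΔP/P ≈ -0.099108 + 0.0065753 = -0.092533 = -9.2533%.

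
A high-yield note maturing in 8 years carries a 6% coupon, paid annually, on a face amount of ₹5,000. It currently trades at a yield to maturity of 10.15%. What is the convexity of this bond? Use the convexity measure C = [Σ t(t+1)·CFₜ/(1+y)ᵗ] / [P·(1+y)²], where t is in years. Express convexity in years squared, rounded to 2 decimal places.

43.55

With y = 0.1015:
  t   CF        PV=CF/(1+0.1015)^t    t·PV        t(t+1)·PV
  1       300.00       272.3559       272.3559         544.7118
  2       300.00       247.2591       494.5182       1,483.5545
  3       300.00       224.4749       673.4246       2,693.6986
  4       300.00       203.7902       815.1607       4,075.8036
  5       300.00       185.0115       925.0575       5,550.3453
  6       300.00       167.9632     1,007.7794       7,054.4561
  7       300.00       152.4859     1,067.4014       8,539.2115
  8     5,300.00     2,445.6813    19,565.4502     176,089.0515
  Σ                  3,899.0220    24,821.1480     206,030.8328
P = 3,899.0220.
Convexity = Σ t(t+1)·PV / [P·(1+y)²] = 206,030.8328 / (3,899.0220 × 1.213302) = 43.55194.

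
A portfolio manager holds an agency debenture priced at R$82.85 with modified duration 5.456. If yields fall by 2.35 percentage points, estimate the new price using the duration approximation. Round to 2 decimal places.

Duration approximation: ΔP/P ≈ -D_mod · Δy = -5.456 × (-0.0235) = +0.128216.
New price ≈ 82.85 × (1 + 0.128216) = 93.4726956.

R$93.47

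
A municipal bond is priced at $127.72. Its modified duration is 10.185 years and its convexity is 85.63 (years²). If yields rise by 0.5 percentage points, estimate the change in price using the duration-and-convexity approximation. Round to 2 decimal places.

Duration effect: -D_mod·Δy = -10.185 × (+0.005) = -0.050925
Convexity effect: ½·C·(Δy)² = 0.5 × 85.63 × (0.005)² = +0.001070375
ΔP/P ≈ -0.050925 + 0.001070375 = -0.049854625
ΔP ≈ 127.72 × (-0.049854625) = -6.367432705.

-$6.37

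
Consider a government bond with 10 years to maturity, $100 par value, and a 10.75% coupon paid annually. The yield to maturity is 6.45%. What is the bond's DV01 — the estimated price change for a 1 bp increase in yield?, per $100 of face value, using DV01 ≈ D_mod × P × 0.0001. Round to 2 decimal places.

$0.09

Periodic yield y = 0.0645.
  t   CF        PV=CF/(1+0.0645)^t    t·PV
  1        10.75        10.0986        10.0986
  2        10.75         9.4867        18.9735
  3        10.75         8.9119        26.7358
  4        10.75         8.3719        33.4877
  5        10.75         7.8647        39.3233
  6        10.75         7.3881        44.3288
  7        10.75         6.9405        48.5833
  8        10.75         6.5199        52.1595
  9        10.75         6.1249        55.1239
  10      110.75        59.2771       592.7712
  Σ                    130.9844       921.5855
P = 130.9844; D_Mac = 7.03584 yrs; D_mod = 6.60953 yrs.
DV01 ≈ 6.60953 × 130.9844 × 0.0001 = 0.086574.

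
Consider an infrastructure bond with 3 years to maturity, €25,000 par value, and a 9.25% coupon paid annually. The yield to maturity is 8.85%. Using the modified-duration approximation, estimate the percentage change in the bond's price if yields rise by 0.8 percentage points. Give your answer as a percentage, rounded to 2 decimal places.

-2.02%

Periodic yield y = 0.0885. Modified duration first:
  t   CF        PV=CF/(1+0.0885)^t    t·PV
  1     2,312.50     2,124.4832     2,124.4832
  2     2,312.50     1,951.7531     3,903.5062
  3    27,312.50    21,177.5714    63,532.7141
  Σ                 25,253.8077    69,560.7035
P = 25,253.8077; D_Mac = 2.75446 yrs; D_mod = 2.75446/(1+0.0885) = 2.53051 yrs.
ΔP/P ≈ -D_mod · Δy = -2.53051 × (+0.008) = -0.020244 = -2.0244%.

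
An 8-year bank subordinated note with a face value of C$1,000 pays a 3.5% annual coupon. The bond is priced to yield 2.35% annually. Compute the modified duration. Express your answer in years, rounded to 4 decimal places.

6.9910 years

Periodic yield y = 0.0235. First find Macaulay duration:
  t   CF        PV=CF/(1+0.0235)^t    t·PV
  1        35.00        34.1964        34.1964
  2        35.00        33.4112        66.8224
  3        35.00        32.6441        97.9323
  4        35.00        31.8946       127.5783
  5        35.00        31.1623       155.8113
  6        35.00        30.4468       182.6805
  7        35.00        29.7477       208.2338
  8     1,035.00       859.4836     6,875.8685
  Σ                  1,082.9865     7,749.1233
P = 1,082.9865; Macaulay duration = 7,749.1233 / 1,082.9865 = 7.15533 years.
Modified duration = D_Mac / (1 + y) = 7.15533 / 1.0235 = 6.99104 years.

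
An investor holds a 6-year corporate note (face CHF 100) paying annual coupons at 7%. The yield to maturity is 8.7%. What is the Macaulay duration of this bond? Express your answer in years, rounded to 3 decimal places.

5.059 years

Periodic yield y = 0.087. Discount each cash flow and weight by its year:
  t   CF        PV=CF/(1+0.087)^t    t·PV
  1         7.00         6.4397         6.4397
  2         7.00         5.9243        11.8487
  3         7.00         5.4502        16.3505
  4         7.00         5.0139        20.0558
  5         7.00         4.6126        23.0632
  6       107.00        64.8644       389.1865
  Σ                     92.3052       466.9444
Price P = Σ PV = 92.3052.
Macaulay duration = Σ(t·PV) / P = 466.9444 / 92.3052 = 5.05870 years.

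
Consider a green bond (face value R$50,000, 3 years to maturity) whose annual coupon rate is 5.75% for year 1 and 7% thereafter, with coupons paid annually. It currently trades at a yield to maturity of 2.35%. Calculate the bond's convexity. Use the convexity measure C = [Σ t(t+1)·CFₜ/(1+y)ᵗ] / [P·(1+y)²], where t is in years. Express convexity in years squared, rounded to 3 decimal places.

10.635

With y = 0.0235:
  t   CF        PV=CF/(1+0.0235)^t    t·PV        t(t+1)·PV
  1     2,875.00     2,808.9888     2,808.9888       5,617.9775
  2     3,500.00     3,341.1221     6,682.2443      20,046.7328
  3    53,500.00    49,898.8160   149,696.4481     598,785.7923
  Σ                 56,048.9269   159,187.6811     624,450.5026
P = 56,048.9269.
Convexity = Σ t(t+1)·PV / [P·(1+y)²] = 624,450.5026 / (56,048.9269 × 1.047552) = 10.63543.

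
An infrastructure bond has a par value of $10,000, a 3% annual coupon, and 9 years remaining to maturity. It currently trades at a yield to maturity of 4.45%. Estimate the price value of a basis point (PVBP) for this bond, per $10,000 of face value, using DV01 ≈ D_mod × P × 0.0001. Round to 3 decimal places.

$6.809

Periodic yield y = 0.0445.
  t   CF        PV=CF/(1+0.0445)^t    t·PV
  1       300.00       287.2188       287.2188
  2       300.00       274.9821       549.9641
  3       300.00       263.2667       789.8001
  4       300.00       252.0505     1,008.2018
  5       300.00       241.3121     1,206.5603
  6       300.00       231.0312     1,386.1871
  7       300.00       221.1883     1,548.3181
  8       300.00       211.7648     1,694.1181
  9    10,300.00     6,960.8332    62,647.4986
  Σ                  8,943.6475    71,117.8670
P = 8,943.6475; D_Mac = 7.95177 yrs; D_mod = 7.61300 yrs.
DV01 ≈ 7.61300 × 8,943.6475 × 0.0001 = 6.808795.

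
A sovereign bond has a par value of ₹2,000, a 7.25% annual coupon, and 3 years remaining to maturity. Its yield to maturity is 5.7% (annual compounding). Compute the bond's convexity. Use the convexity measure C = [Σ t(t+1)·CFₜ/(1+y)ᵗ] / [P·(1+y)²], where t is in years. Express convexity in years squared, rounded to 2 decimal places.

With y = 0.057:
  t   CF        PV=CF/(1+0.057)^t    t·PV        t(t+1)·PV
  1       145.00       137.1807       137.1807         274.3614
  2       145.00       129.7831       259.5661         778.6984
  3     2,145.00     1,816.3617     5,449.0851      21,796.3403
  Σ                  2,083.3255     5,845.8319      22,849.4001
P = 2,083.3255.
Convexity = Σ t(t+1)·PV / [P·(1+y)²] = 22,849.4001 / (2,083.3255 × 1.117249) = 9.81675.

9.82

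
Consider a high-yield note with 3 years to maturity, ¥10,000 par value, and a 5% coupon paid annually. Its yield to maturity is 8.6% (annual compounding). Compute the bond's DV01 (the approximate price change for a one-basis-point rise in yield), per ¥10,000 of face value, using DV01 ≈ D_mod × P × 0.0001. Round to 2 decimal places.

Periodic yield y = 0.086.
  t   CF        PV=CF/(1+0.086)^t    t·PV
  1       500.00       460.4052       460.4052
  2       500.00       423.9458       847.8916
  3    10,500.00     8,197.8473    24,593.5418
  Σ                  9,082.1983    25,901.8386
P = 9,082.1983; D_Mac = 2.85193 yrs; D_mod = 2.62609 yrs.
DV01 ≈ 2.62609 × 9,082.1983 × 0.0001 = 2.385068.

¥2.39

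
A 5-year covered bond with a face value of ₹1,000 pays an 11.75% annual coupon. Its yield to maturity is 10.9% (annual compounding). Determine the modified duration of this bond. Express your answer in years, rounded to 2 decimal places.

3.67 years

Periodic yield y = 0.109. First find Macaulay duration:
  t   CF        PV=CF/(1+0.109)^t    t·PV
  1       117.50       105.9513       105.9513
  2       117.50        95.5377       191.0754
  3       117.50        86.1476       258.4428
  4       117.50        77.6804       310.7218
  5     1,117.50       666.1773     3,330.8863
  Σ                  1,031.4943     4,197.0776
P = 1,031.4943; Macaulay duration = 4,197.0776 / 1,031.4943 = 4.06893 years.
Modified duration = D_Mac / (1 + y) = 4.06893 / 1.109 = 3.66901 years.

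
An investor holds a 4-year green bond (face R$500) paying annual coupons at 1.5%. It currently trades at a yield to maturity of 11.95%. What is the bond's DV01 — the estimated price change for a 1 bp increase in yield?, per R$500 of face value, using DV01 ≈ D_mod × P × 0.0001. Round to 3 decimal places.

Periodic yield y = 0.1195.
  t   CF        PV=CF/(1+0.1195)^t    t·PV
  1         7.50         6.6994         6.6994
  2         7.50         5.9843        11.9686
  3         7.50         5.3455        16.0365
  4       507.50       323.1020     1,292.4080
  Σ                    341.1312     1,327.1126
P = 341.1312; D_Mac = 3.89033 yrs; D_mod = 3.47506 yrs.
DV01 ≈ 3.47506 × 341.1312 × 0.0001 = 0.118545.

R$0.119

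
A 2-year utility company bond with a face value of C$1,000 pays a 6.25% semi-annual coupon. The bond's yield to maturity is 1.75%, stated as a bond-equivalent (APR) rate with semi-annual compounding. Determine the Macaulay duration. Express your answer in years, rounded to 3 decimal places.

Periodic yield y = 0.00875. Discount each cash flow and weight by its period:
  t   CF        PV=CF/(1+0.00875)^t    t·PV
  1        31.25        30.9789        30.9789
  2        31.25        30.7102        61.4204
  3        31.25        30.4438        91.3315
  4     1,031.25       995.9322     3,983.7288
  Σ                  1,088.0652     4,167.4597
Price P = Σ PV = 1,088.0652.
Macaulay duration = Σ(t·PV) / P = 4,167.4597 / 1,088.0652 = 3.83016 half-year periods.
In years: 3.83016 / 2 = 1.91508 years.

1.915 years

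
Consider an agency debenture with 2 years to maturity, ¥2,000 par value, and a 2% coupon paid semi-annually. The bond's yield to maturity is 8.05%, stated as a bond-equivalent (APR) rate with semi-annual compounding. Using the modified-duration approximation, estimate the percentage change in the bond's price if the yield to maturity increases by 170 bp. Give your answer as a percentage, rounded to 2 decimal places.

Periodic yield y = 0.04025. Modified duration first:
  t   CF        PV=CF/(1+0.04025)^t    t·PV
  1        20.00        19.2261        19.2261
  2        20.00        18.4822        36.9645
  3        20.00        17.7671        53.3013
  4     2,020.00     1,725.0452     6,900.1807
  Σ                  1,780.5207     7,009.6726
P = 1,780.5207; D_Mac = 3.93687 half-year periods = 1.96843 yrs; D_mod = 1.96843/(1+0.04025) = 1.89227 yrs.
ΔP/P ≈ -D_mod · Δy = -1.89227 × (+0.017) = -0.032169 = -3.2169%.

-3.22%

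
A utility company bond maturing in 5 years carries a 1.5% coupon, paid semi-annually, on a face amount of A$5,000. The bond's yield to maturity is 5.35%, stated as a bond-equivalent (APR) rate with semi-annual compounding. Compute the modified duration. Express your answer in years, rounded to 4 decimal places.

4.6903 years

Periodic yield y = 0.02675. First find Macaulay duration:
  t   CF        PV=CF/(1+0.02675)^t    t·PV
  1        37.50        36.5230        36.5230
  2        37.50        35.5715        71.1429
  3        37.50        34.6447       103.9342
  4        37.50        33.7421       134.9685
  5        37.50        32.8630       164.3152
  6        37.50        32.0069       192.0411
  7        37.50        31.1730       218.2108
  8        37.50        30.3608       242.8866
  9        37.50        29.5698       266.1285
  10    5,037.50     3,868.7257    38,687.2575
  Σ                  4,165.1806    40,117.4084
P = 4,165.1806; Macaulay duration = 40,117.4084 / 4,165.1806 = 9.63161 half-year periods = 4.81581 years.
Modified duration = D_Mac / (1 + y) = 4.81581 / 1.02675 = 4.69034 years.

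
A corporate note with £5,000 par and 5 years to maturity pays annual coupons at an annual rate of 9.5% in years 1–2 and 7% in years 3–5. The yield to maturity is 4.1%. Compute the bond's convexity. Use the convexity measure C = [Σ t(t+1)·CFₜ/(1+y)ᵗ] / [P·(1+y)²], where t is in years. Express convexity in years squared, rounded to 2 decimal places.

With y = 0.041:
  t   CF        PV=CF/(1+0.041)^t    t·PV        t(t+1)·PV
  1       475.00       456.2920       456.2920         912.5841
  2       475.00       438.3209       876.6417       2,629.9252
  3       350.00       310.2529       930.7587       3,723.0349
  4       350.00       298.0335     1,192.1341       5,960.6706
  5     5,350.00     4,376.2300    21,881.1498     131,286.8986
  Σ                  5,879.1293    25,336.9764     144,513.1134
P = 5,879.1293.
Convexity = Σ t(t+1)·PV / [P·(1+y)²] = 144,513.1134 / (5,879.1293 × 1.083681) = 22.68260.

22.68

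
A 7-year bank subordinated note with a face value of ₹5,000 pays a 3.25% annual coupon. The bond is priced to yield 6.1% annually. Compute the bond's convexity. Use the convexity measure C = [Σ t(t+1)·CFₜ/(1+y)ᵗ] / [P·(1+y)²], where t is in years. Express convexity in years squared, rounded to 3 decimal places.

With y = 0.061:
  t   CF        PV=CF/(1+0.061)^t    t·PV        t(t+1)·PV
  1       162.50       153.1574       153.1574         306.3148
  2       162.50       144.3519       288.7039         866.1116
  3       162.50       136.0527       408.1581       1,632.6326
  4       162.50       128.2306       512.9226       2,564.6129
  5       162.50       120.8583       604.2915       3,625.7487
  6       162.50       113.9098       683.4588       4,784.2113
  7     5,162.50     3,410.7696    23,875.3869     191,003.0949
  Σ                  4,207.3303    26,526.0791     204,782.7268
P = 4,207.3303.
Convexity = Σ t(t+1)·PV / [P·(1+y)²] = 204,782.7268 / (4,207.3303 × 1.125721) = 43.23704.

43.237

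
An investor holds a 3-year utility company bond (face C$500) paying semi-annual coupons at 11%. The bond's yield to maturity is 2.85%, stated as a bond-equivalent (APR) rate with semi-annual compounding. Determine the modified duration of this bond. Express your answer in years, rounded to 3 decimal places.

2.639 years

Periodic yield y = 0.01425. First find Macaulay duration:
  t   CF        PV=CF/(1+0.01425)^t    t·PV
  1        27.50        27.1136        27.1136
  2        27.50        26.7327        53.4654
  3        27.50        26.3571        79.0713
  4        27.50        25.9868       103.9472
  5        27.50        25.6217       128.1084
  6       527.50       484.5654     2,907.3922
  Σ                    616.3773     3,299.0980
P = 616.3773; Macaulay duration = 3,299.0980 / 616.3773 = 5.35240 half-year periods = 2.67620 years.
Modified duration = D_Mac / (1 + y) = 2.67620 / 1.01425 = 2.63860 years.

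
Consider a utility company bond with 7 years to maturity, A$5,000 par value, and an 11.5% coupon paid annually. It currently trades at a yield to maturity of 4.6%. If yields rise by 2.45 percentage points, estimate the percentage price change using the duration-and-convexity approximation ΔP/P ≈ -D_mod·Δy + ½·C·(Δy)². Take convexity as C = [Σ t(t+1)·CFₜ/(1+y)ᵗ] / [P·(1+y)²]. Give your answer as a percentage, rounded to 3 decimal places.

With y = 0.046:
  t   CF        PV=CF/(1+0.046)^t    t·PV        t(t+1)·PV
  1       575.00       549.7132       549.7132       1,099.4264
  2       575.00       525.5384     1,051.0769       3,153.2306
  3       575.00       502.4268     1,507.2804       6,029.1215
  4       575.00       480.3315     1,921.3262       9,606.6308
  5       575.00       459.2080     2,296.0399      13,776.2393
  6       575.00       439.0134     2,634.0802      18,438.5611
  7     5,575.00     4,069.3316    28,485.3211     227,882.5691
  Σ                  7,025.5629    38,444.8378     279,985.7788
P = 7,025.5629; D_Mac = 5.47214 yrs; D_mod = 5.23149 yrs; C = 36.42432.
Duration effect: -5.23149 × (+0.0245) = -0.128171
Convexity effect: 0.5 × 36.42432 × (0.0245)² = +0.0109318
ΔP/P ≈ -0.128171 + 0.0109318 = -0.117240 = -11.7240%.

-11.724%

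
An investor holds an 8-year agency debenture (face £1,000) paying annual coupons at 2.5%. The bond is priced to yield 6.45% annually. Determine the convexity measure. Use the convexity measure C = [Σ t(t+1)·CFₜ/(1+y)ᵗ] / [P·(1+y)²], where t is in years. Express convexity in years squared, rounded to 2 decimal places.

55.52

With y = 0.0645:
  t   CF        PV=CF/(1+0.0645)^t    t·PV        t(t+1)·PV
  1        25.00        23.4852        23.4852          46.9704
  2        25.00        22.0622        44.1244         132.3732
  3        25.00        20.7254        62.1762         248.7049
  4        25.00        19.4696        77.8785         389.3923
  5        25.00        18.2899        91.4496         548.6974
  6        25.00        17.1817       103.0902         721.6312
  7        25.00        16.1406       112.9844         903.8750
  8     1,025.00       621.6680     4,973.3443      44,760.0987
  Σ                    759.0227     5,488.5327      47,751.7431
P = 759.0227.
Convexity = Σ t(t+1)·PV / [P·(1+y)²] = 47,751.7431 / (759.0227 × 1.133160) = 55.51919.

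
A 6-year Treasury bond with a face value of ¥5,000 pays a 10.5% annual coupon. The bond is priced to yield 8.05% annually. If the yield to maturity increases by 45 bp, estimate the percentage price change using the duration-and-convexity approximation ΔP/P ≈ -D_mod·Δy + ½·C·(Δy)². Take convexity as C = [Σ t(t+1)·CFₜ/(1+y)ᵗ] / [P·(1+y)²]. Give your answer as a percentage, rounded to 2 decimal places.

With y = 0.0805:
  t   CF        PV=CF/(1+0.0805)^t    t·PV        t(t+1)·PV
  1       525.00       485.8862       485.8862         971.7723
  2       525.00       449.6864       899.3728       2,698.1184
  3       525.00       416.1836     1,248.5509       4,994.2035
  4       525.00       385.1769     1,540.7075       7,703.5377
  5       525.00       356.4802     1,782.4011      10,694.4068
  6     5,525.00     3,472.0315    20,832.1889     145,825.3225
  Σ                  5,565.4448    26,789.1075     172,887.3613
P = 5,565.4448; D_Mac = 4.81347 yrs; D_mod = 4.45486 yrs; C = 26.60810.
Duration effect: -4.45486 × (+0.0045) = -0.020047
Convexity effect: 0.5 × 26.60810 × (0.0045)² = +0.0002694
ΔP/P ≈ -0.020047 + 0.0002694 = -0.019777 = -1.9777%.

-1.98%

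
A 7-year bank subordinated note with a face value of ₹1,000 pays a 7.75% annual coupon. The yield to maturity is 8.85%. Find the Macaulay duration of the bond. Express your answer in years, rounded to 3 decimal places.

Periodic yield y = 0.0885. Discount each cash flow and weight by its year:
  t   CF        PV=CF/(1+0.0885)^t    t·PV
  1        77.50        71.1989        71.1989
  2        77.50        65.4101       130.8202
  3        77.50        60.0920       180.2759
  4        77.50        55.2062       220.8249
  5        77.50        50.7177       253.5885
  6        77.50        46.5941       279.5647
  7     1,077.50       595.1388     4,165.9714
  Σ                    944.3578     5,302.2445
Price P = Σ PV = 944.3578.
Macaulay duration = Σ(t·PV) / P = 5,302.2445 / 944.3578 = 5.61466 years.

5.615 years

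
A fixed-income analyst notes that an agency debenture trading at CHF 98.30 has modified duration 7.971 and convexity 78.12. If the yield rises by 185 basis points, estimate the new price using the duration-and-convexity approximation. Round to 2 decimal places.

Duration effect: -D_mod·Δy = -7.971 × (+0.0185) = -0.1474635
Convexity effect: ½·C·(Δy)² = 0.5 × 78.12 × (0.0185)² = +0.013368285
ΔP/P ≈ -0.1474635 + 0.013368285 = -0.134095215
New price ≈ 98.30 × (1 - 0.134095215) = 85.1184403655.

CHF 85.12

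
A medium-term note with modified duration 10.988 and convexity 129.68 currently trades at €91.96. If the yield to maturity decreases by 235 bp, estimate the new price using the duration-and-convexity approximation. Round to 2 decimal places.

€119.00

Duration effect: -D_mod·Δy = -10.988 × (-0.0235) = +0.258218
Convexity effect: ½·C·(Δy)² = 0.5 × 129.68 × (-0.0235)² = +0.03580789
ΔP/P ≈ +0.258218 + 0.03580789 = +0.29402589
New price ≈ 91.96 × (1 + 0.29402589) = 118.9986208444.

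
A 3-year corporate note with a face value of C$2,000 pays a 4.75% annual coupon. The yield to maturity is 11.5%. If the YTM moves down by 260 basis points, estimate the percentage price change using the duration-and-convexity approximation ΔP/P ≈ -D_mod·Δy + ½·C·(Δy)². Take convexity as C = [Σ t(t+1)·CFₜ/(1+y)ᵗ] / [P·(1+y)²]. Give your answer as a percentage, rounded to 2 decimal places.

+6.96%

With y = 0.115:
  t   CF        PV=CF/(1+0.115)^t    t·PV        t(t+1)·PV
  1        95.00        85.2018        85.2018         170.4036
  2        95.00        76.4142       152.8283         458.4850
  3     2,095.00     1,511.3304     4,533.9913      18,135.9651
  Σ                  1,672.9464     4,772.0214      18,764.8537
P = 1,672.9464; D_Mac = 2.85247 yrs; D_mod = 2.55826 yrs; C = 9.02222.
Duration effect: -2.55826 × (-0.026) = +0.066515
Convexity effect: 0.5 × 9.02222 × (-0.026)² = +0.0030495
ΔP/P ≈ +0.066515 + 0.0030495 = +0.069564 = +6.9564%.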